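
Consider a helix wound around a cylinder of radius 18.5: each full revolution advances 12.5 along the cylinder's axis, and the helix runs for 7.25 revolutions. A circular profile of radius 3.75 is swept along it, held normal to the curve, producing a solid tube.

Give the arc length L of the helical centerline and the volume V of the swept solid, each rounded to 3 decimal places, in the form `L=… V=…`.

2πR = 2π·18.5 = 116.238928
per-turn = √(116.238928² + 12.5²) = √(13511.4884 + 156.25) = √13667.7384 = 116.909103
L = 7.25 × 116.909103 = 847.590999
V = π·3.75² × L = 44.178647 × 847.590999 = 37445.423267

L=847.591 V=37445.423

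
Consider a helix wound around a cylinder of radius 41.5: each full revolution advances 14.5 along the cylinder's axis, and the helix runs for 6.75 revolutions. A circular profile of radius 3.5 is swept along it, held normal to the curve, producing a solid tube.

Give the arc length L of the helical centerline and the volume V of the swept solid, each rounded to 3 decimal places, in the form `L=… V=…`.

L=1762.797 V=67840.360

2πR = 2π·41.5 = 260.752190
per-turn = √(260.752190² + 14.5²) = √(67991.7047 + 210.25) = √68201.9547 = 261.155040
L = 6.75 × 261.155040 = 1762.796517
V = π·3.5² × L = 38.484510 × 1762.796517 = 67840.360215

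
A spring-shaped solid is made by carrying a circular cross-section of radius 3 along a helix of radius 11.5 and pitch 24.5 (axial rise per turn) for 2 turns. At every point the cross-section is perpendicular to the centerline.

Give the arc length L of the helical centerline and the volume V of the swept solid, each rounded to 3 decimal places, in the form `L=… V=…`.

2πR = 2π·11.5 = 72.256631
per-turn = √(72.256631² + 24.5²) = √(5221.0207 + 600.25) = √5821.2707 = 76.297252
L = 2 × 76.297252 = 152.594505
V = π·3² × L = 28.274334 × 152.594505 = 4314.507979

L=152.595 V=4314.508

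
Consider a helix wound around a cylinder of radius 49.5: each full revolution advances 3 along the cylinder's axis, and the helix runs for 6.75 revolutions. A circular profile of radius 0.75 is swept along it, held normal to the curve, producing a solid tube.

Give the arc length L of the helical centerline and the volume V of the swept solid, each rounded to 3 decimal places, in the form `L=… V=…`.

2πR = 2π·49.5 = 311.017673
per-turn = √(311.017673² + 3²) = √(96731.9927 + 9) = √96740.9927 = 311.032141
L = 6.75 × 311.032141 = 2099.466952
V = π·0.75² × L = 1.767146 × 2099.466952 = 3710.064348

L=2099.467 V=3710.064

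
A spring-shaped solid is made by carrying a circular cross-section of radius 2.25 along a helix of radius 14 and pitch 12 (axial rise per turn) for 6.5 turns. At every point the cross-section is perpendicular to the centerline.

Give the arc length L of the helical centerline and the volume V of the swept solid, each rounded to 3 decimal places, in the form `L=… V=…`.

L=577.066 V=9177.833

2πR = 2π·14 = 87.964594
per-turn = √(87.964594² + 12²) = √(7737.7699 + 144) = √7881.7699 = 88.779332
L = 6.5 × 88.779332 = 577.065660
V = π·2.25² × L = 15.904313 × 577.065660 = 9177.832771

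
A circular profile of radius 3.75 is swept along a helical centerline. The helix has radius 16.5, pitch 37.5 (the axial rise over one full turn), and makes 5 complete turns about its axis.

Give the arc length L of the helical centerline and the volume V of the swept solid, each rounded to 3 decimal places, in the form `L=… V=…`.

2πR = 2π·16.5 = 103.672558
per-turn = √(103.672558² + 37.5²) = √(10747.9992 + 1406.25) = √12154.2492 = 110.246311
L = 5 × 110.246311 = 551.231557
V = π·3.75² × L = 44.178647 × 551.231557 = 24352.664217

L=551.232 V=24352.664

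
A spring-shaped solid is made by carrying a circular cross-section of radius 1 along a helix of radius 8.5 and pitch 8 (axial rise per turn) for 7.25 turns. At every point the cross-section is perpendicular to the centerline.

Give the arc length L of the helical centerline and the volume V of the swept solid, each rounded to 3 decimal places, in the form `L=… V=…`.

2πR = 2π·8.5 = 53.407075
per-turn = √(53.407075² + 8²) = √(2852.3157 + 64) = √2916.3157 = 54.002923
L = 7.25 × 54.002923 = 391.521190
V = π·1² × L = 3.141593 × 391.521190 = 1230.000095

L=391.521 V=1230.000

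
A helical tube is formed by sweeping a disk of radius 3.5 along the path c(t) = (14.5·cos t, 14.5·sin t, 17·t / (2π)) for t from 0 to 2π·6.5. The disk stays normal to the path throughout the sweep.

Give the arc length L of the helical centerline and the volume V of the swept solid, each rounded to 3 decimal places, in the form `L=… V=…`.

L=602.411 V=23183.508

2πR = 2π·14.5 = 91.106187
per-turn = √(91.106187² + 17²) = √(8300.3373 + 289) = √8589.3373 = 92.678678
L = 6.5 × 92.678678 = 602.411405
V = π·3.5² × L = 38.484510 × 602.411405 = 23183.507747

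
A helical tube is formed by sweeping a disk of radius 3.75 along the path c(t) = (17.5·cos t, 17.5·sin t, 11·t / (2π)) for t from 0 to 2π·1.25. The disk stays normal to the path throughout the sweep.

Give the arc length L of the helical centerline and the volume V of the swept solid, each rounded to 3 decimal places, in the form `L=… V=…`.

L=138.131 V=6102.429

2πR = 2π·17.5 = 109.955743
per-turn = √(109.955743² + 11²) = √(12090.2654 + 121) = √12211.2654 = 110.504594
L = 1.25 × 110.504594 = 138.130743
V = π·3.75² × L = 44.178647 × 138.130743 = 6102.429294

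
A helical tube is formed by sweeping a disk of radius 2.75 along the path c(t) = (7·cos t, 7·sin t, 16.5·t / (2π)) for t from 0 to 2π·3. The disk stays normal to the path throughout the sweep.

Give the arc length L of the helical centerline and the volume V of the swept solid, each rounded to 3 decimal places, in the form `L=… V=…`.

2πR = 2π·7 = 43.982297
per-turn = √(43.982297² + 16.5²) = √(1934.4425 + 272.25) = √2206.6925 = 46.975445
L = 3 × 46.975445 = 140.926336
V = π·2.75² × L = 23.758294 × 140.926336 = 3348.169384

L=140.926 V=3348.169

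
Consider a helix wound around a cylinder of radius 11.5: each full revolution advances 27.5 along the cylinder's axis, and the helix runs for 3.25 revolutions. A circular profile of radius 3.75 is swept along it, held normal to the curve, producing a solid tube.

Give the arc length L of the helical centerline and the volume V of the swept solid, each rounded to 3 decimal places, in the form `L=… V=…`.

2πR = 2π·11.5 = 72.256631
per-turn = √(72.256631² + 27.5²) = √(5221.0207 + 756.25) = √5977.2707 = 77.312811
L = 3.25 × 77.312811 = 251.266635
V = π·3.75² × L = 44.178647 × 251.266635 = 11100.619911

L=251.267 V=11100.620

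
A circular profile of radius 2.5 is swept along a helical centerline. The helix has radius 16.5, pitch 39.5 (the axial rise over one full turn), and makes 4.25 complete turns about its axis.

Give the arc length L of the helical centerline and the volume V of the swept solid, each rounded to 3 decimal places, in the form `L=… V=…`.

2πR = 2π·16.5 = 103.672558
per-turn = √(103.672558² + 39.5²) = √(10747.9992 + 1560.25) = √12308.2492 = 110.942549
L = 4.25 × 110.942549 = 471.505834
V = π·2.5² × L = 19.634954 × 471.505834 = 9257.995392

L=471.506 V=9257.995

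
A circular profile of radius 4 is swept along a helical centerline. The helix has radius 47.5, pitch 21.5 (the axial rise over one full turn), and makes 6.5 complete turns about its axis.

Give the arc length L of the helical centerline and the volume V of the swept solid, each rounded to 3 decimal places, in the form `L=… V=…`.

L=1944.961 V=97764.385

2πR = 2π·47.5 = 298.451302
per-turn = √(298.451302² + 21.5²) = √(89073.1797 + 462.25) = √89535.4297 = 299.224714
L = 6.5 × 299.224714 = 1944.960644
V = π·4² × L = 50.265482 × 1944.960644 = 97764.385118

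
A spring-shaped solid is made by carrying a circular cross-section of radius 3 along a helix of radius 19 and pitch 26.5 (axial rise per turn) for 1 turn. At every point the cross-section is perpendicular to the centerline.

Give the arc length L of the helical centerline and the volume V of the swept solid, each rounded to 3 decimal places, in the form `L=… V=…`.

2πR = 2π·19 = 119.380521
per-turn = √(119.380521² + 26.5²) = √(14251.7088 + 702.25) = √14953.9588 = 122.286380
L = 1 × 122.286380 = 122.286380
V = π·3² × L = 28.274334 × 122.286380 = 3457.565940

L=122.286 V=3457.566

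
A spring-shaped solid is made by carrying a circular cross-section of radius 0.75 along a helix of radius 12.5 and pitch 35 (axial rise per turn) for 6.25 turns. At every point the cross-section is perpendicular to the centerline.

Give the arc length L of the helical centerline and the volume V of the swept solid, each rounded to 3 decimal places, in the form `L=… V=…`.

L=537.409 V=949.681

2πR = 2π·12.5 = 78.539816
per-turn = √(78.539816² + 35²) = √(6168.5028 + 1225) = √7393.5028 = 85.985480
L = 6.25 × 85.985480 = 537.409249
V = π·0.75² × L = 1.767146 × 537.409249 = 949.680534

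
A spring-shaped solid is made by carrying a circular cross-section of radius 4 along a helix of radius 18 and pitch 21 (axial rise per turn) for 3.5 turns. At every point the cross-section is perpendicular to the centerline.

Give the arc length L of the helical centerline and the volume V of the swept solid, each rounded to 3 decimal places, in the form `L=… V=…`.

2πR = 2π·18 = 113.097336
per-turn = √(113.097336² + 21²) = √(12791.0073 + 441) = √13232.0073 = 115.030463
L = 3.5 × 115.030463 = 402.606619
V = π·4² × L = 50.265482 × 402.606619 = 20237.215933

L=402.607 V=20237.216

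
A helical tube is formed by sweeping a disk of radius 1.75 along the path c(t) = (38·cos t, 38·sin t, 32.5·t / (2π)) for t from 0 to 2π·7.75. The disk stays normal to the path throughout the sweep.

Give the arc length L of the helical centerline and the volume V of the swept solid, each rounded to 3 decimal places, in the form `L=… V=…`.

2πR = 2π·38 = 238.761042
per-turn = √(238.761042² + 32.5²) = √(57006.8350 + 1056.25) = √58063.0850 = 240.962829
L = 7.75 × 240.962829 = 1867.461926
V = π·1.75² × L = 9.621128 × 1867.461926 = 17967.089292

L=1867.462 V=17967.089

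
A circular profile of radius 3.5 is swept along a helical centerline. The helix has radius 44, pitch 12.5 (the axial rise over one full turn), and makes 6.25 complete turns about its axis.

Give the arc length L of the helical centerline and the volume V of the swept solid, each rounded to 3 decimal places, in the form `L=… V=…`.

L=1729.641 V=66564.396

2πR = 2π·44 = 276.460154
per-turn = √(276.460154² + 12.5²) = √(76430.2165 + 156.25) = √76586.4665 = 276.742600
L = 6.25 × 276.742600 = 1729.641248
V = π·3.5² × L = 38.484510 × 1729.641248 = 66564.395918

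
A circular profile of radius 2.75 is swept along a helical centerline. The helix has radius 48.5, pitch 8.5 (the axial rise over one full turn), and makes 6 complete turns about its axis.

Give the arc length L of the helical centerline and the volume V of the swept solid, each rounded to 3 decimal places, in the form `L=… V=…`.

2πR = 2π·48.5 = 304.734487
per-turn = √(304.734487² + 8.5²) = √(92863.1078 + 72.25) = √92935.3578 = 304.853010
L = 6 × 304.853010 = 1829.118061
V = π·2.75² × L = 23.758294 × 1829.118061 = 43456.725464

L=1829.118 V=43456.725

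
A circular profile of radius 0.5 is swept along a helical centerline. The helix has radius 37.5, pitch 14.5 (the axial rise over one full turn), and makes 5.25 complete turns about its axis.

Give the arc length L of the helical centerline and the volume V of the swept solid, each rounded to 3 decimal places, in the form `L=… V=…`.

2πR = 2π·37.5 = 235.619449
per-turn = √(235.619449² + 14.5²) = √(55516.5248 + 210.25) = √55726.7748 = 236.065192
L = 5.25 × 236.065192 = 1239.342257
V = π·0.5² × L = 0.785398 × 1239.342257 = 973.377132

L=1239.342 V=973.377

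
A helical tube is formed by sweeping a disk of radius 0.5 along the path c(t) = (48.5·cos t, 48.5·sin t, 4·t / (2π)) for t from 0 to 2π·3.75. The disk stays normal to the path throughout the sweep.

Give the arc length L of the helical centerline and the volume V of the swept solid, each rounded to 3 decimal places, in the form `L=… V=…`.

L=1142.853 V=897.594

2πR = 2π·48.5 = 304.734487
per-turn = √(304.734487² + 4²) = √(92863.1078 + 16) = √92879.1078 = 304.760739
L = 3.75 × 304.760739 = 1142.852770
V = π·0.5² × L = 0.785398 × 1142.852770 = 897.594466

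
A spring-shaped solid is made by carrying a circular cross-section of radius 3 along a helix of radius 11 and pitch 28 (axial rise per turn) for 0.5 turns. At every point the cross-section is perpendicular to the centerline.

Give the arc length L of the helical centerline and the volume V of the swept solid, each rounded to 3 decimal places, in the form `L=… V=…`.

L=37.286 V=1054.228

2πR = 2π·11 = 69.115038
per-turn = √(69.115038² + 28²) = √(4776.8885 + 784) = √5560.8885 = 74.571365
L = 0.5 × 74.571365 = 37.285683
V = π·3² × L = 28.274334 × 37.285683 = 1054.227841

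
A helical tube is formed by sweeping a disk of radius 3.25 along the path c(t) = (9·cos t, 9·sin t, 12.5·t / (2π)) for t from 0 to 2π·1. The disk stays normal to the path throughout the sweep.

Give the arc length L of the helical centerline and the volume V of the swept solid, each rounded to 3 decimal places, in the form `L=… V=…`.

L=57.914 V=1921.756

2πR = 2π·9 = 56.548668
per-turn = √(56.548668² + 12.5²) = √(3197.7518 + 156.25) = √3354.0018 = 57.913745
L = 1 × 57.913745 = 57.913745
V = π·3.25² × L = 33.183072 × 57.913745 = 1921.755984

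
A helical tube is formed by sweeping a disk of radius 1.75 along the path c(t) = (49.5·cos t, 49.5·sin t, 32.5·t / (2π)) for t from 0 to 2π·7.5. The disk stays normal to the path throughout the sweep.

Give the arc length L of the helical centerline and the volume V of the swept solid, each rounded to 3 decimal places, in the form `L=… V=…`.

L=2345.333 V=22564.751

2πR = 2π·49.5 = 311.017673
per-turn = √(311.017673² + 32.5²) = √(96731.9927 + 1056.25) = √97788.2427 = 312.711117
L = 7.5 × 312.711117 = 2345.333378
V = π·1.75² × L = 9.621128 × 2345.333378 = 22564.751463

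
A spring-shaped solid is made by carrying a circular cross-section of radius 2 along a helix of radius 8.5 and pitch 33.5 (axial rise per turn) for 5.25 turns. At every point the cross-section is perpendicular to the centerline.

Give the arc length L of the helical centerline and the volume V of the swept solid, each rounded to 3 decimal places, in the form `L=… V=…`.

L=330.982 V=4159.240

2πR = 2π·8.5 = 53.407075
per-turn = √(53.407075² + 33.5²) = √(2852.3157 + 1122.25) = √3974.5657 = 63.044157
L = 5.25 × 63.044157 = 330.981822
V = π·2² × L = 12.566371 × 330.981822 = 4159.240239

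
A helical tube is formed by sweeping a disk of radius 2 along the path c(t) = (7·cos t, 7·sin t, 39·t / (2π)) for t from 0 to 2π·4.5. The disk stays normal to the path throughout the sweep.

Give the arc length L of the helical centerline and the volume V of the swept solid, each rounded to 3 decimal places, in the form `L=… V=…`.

L=264.524 V=3324.101

2πR = 2π·7 = 43.982297
per-turn = √(43.982297² + 39²) = √(1934.4425 + 1521) = √3455.4425 = 58.783012
L = 4.5 × 58.783012 = 264.523553
V = π·2² × L = 12.566371 × 264.523553 = 3324.100998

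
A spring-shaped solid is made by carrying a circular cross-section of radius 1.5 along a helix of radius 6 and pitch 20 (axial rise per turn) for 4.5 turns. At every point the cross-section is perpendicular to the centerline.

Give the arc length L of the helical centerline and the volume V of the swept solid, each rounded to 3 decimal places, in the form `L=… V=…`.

2πR = 2π·6 = 37.699112
per-turn = √(37.699112² + 20²) = √(1421.2230 + 400) = √1821.2230 = 42.675790
L = 4.5 × 42.675790 = 192.041054
V = π·1.5² × L = 7.068583 × 192.041054 = 1357.458220

L=192.041 V=1357.458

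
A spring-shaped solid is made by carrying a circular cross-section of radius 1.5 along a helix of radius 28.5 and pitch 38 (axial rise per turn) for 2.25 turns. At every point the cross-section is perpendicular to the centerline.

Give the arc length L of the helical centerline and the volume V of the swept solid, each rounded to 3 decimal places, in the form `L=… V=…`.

2πR = 2π·28.5 = 179.070781
per-turn = √(179.070781² + 38²) = √(32066.3447 + 1444) = √33510.3447 = 183.058310
L = 2.25 × 183.058310 = 411.881197
V = π·1.5² × L = 7.068583 × 411.881197 = 2911.416617

L=411.881 V=2911.417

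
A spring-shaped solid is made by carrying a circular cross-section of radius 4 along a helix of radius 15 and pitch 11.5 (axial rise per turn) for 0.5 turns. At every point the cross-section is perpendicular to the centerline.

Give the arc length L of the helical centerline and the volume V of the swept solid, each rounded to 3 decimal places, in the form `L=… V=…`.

L=47.473 V=2386.273

2πR = 2π·15 = 94.247780
per-turn = √(94.247780² + 11.5²) = √(8882.6440 + 132.25) = √9014.8940 = 94.946795
L = 0.5 × 94.946795 = 47.473398
V = π·4² × L = 50.265482 × 47.473398 = 2386.273240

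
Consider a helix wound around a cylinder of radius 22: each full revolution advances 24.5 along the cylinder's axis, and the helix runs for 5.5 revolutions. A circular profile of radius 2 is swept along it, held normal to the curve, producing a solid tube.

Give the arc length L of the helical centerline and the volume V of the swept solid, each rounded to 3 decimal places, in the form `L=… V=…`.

L=772.115 V=9702.679

2πR = 2π·22 = 138.230077
per-turn = √(138.230077² + 24.5²) = √(19107.5541 + 600.25) = √19707.8041 = 140.384487
L = 5.5 × 140.384487 = 772.114677
V = π·2² × L = 12.566371 × 772.114677 = 9702.679190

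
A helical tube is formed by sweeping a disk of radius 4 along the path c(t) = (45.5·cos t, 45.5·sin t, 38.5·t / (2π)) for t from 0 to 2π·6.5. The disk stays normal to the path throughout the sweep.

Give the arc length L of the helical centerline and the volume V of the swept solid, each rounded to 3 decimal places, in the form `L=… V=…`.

2πR = 2π·45.5 = 285.884931
per-turn = √(285.884931² + 38.5²) = √(81730.1940 + 1482.25) = √83212.4440 = 288.465672
L = 6.5 × 288.465672 = 1875.026869
V = π·4² × L = 50.265482 × 1875.026869 = 94249.130210

L=1875.027 V=94249.130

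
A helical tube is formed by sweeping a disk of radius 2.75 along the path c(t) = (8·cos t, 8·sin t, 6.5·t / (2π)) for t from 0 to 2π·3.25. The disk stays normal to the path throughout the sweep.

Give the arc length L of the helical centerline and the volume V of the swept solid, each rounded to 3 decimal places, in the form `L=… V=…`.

L=164.723 V=3913.538

2πR = 2π·8 = 50.265482
per-turn = √(50.265482² + 6.5²) = √(2526.6187 + 42.25) = √2568.8687 = 50.684009
L = 3.25 × 50.684009 = 164.723028
V = π·2.75² × L = 23.758294 × 164.723028 = 3913.538199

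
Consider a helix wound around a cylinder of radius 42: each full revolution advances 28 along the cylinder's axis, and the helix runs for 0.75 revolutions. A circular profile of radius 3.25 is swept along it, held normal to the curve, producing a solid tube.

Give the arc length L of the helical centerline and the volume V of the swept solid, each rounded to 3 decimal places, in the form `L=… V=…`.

L=199.031 V=6604.470

2πR = 2π·42 = 263.893783
per-turn = √(263.893783² + 28²) = √(69639.9287 + 784) = √70423.9287 = 265.375072
L = 0.75 × 265.375072 = 199.031304
V = π·3.25² × L = 33.183072 × 199.031304 = 6604.470163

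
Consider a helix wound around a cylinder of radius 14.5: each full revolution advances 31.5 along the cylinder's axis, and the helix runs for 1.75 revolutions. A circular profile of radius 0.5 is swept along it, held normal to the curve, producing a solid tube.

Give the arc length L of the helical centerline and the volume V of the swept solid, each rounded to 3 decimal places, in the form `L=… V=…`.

2πR = 2π·14.5 = 91.106187
per-turn = √(91.106187² + 31.5²) = √(8300.3373 + 992.25) = √9292.5873 = 96.398067
L = 1.75 × 96.398067 = 168.696617
V = π·0.5² × L = 0.785398 × 168.696617 = 132.494013

L=168.697 V=132.494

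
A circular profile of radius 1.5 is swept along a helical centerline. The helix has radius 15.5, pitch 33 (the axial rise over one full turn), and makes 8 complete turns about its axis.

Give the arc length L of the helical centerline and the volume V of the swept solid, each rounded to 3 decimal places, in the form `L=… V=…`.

L=822.628 V=5814.812

2πR = 2π·15.5 = 97.389372
per-turn = √(97.389372² + 33²) = √(9484.6898 + 1089) = √10573.6898 = 102.828449
L = 8 × 102.828449 = 822.627588
V = π·1.5² × L = 7.068583 × 822.627588 = 5814.811773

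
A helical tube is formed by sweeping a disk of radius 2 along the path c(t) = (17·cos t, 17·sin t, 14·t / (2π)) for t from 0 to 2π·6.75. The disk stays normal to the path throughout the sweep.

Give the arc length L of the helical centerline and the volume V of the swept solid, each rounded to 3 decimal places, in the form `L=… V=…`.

L=727.162 V=9137.789

2πR = 2π·17 = 106.814150
per-turn = √(106.814150² + 14²) = √(11409.2627 + 196) = √11605.2627 = 107.727725
L = 6.75 × 107.727725 = 727.162142
V = π·2² × L = 12.566371 × 727.162142 = 9137.788977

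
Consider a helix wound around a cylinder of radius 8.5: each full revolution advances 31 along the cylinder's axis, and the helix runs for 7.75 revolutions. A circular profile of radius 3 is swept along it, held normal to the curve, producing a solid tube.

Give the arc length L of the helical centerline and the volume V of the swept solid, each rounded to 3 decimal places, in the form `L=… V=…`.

2πR = 2π·8.5 = 53.407075
per-turn = √(53.407075² + 31²) = √(2852.3157 + 961) = √3813.3157 = 61.752050
L = 7.75 × 61.752050 = 478.578387
V = π·3² × L = 28.274334 × 478.578387 = 13531.485104

L=478.578 V=13531.485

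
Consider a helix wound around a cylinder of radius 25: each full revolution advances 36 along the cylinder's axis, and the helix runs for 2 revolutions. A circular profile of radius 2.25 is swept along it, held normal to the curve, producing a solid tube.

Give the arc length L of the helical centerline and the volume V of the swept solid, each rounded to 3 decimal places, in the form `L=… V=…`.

L=322.304 V=5126.028

2πR = 2π·25 = 157.079633
per-turn = √(157.079633² + 36²) = √(24674.0110 + 1296) = √25970.0110 = 161.152136
L = 2 × 161.152136 = 322.304272
V = π·2.25² × L = 15.904313 × 322.304272 = 5126.027968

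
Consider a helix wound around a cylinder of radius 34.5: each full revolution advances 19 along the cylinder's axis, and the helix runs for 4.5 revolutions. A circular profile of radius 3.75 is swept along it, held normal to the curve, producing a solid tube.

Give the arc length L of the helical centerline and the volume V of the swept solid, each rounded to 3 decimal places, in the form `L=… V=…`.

2πR = 2π·34.5 = 216.769893
per-turn = √(216.769893² + 19²) = √(46989.1866 + 361) = √47350.1866 = 217.600980
L = 4.5 × 217.600980 = 979.204411
V = π·3.75² × L = 44.178647 × 979.204411 = 43259.925694

L=979.204 V=43259.926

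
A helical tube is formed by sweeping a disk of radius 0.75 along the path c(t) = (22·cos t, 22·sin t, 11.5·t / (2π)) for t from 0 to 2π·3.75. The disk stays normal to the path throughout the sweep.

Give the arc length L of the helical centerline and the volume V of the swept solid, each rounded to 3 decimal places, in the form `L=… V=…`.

L=520.154 V=919.187

2πR = 2π·22 = 138.230077
per-turn = √(138.230077² + 11.5²) = √(19107.5541 + 132.25) = √19239.8041 = 138.707621
L = 3.75 × 138.707621 = 520.153579
V = π·0.75² × L = 1.767146 × 520.153579 = 919.187247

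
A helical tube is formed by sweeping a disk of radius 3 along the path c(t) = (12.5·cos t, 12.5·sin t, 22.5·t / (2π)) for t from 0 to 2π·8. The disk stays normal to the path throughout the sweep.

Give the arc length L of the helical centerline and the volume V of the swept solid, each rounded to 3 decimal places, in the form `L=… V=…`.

2πR = 2π·12.5 = 78.539816
per-turn = √(78.539816² + 22.5²) = √(6168.5028 + 506.25) = √6674.7528 = 81.699160
L = 8 × 81.699160 = 653.593280
V = π·3² × L = 28.274334 × 653.593280 = 18479.914630

L=653.593 V=18479.915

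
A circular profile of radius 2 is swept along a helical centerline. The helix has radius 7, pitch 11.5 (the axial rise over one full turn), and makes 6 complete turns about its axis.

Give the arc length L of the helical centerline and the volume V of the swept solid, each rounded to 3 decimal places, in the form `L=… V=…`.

2πR = 2π·7 = 43.982297
per-turn = √(43.982297² + 11.5²) = √(1934.4425 + 132.25) = √2066.6925 = 45.460889
L = 6 × 45.460889 = 272.765336
V = π·2² × L = 12.566371 × 272.765336 = 3427.670306

L=272.765 V=3427.670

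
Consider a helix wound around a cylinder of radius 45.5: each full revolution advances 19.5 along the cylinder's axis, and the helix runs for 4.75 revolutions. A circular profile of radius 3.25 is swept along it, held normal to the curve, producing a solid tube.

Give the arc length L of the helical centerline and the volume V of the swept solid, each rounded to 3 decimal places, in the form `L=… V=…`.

2πR = 2π·45.5 = 285.884931
per-turn = √(285.884931² + 19.5²) = √(81730.1940 + 380.25) = √82110.4440 = 286.549200
L = 4.75 × 286.549200 = 1361.108700
V = π·3.25² × L = 33.183072 × 1361.108700 = 45165.768548

L=1361.109 V=45165.769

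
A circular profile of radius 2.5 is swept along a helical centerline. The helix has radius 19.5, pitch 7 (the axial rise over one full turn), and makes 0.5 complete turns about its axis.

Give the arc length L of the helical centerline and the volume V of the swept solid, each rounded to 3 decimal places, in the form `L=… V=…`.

L=61.361 V=1204.820

2πR = 2π·19.5 = 122.522113
per-turn = √(122.522113² + 7²) = √(15011.6683 + 49) = √15060.6683 = 122.721914
L = 0.5 × 122.721914 = 61.360957
V = π·2.5² × L = 19.634954 × 61.360957 = 1204.819578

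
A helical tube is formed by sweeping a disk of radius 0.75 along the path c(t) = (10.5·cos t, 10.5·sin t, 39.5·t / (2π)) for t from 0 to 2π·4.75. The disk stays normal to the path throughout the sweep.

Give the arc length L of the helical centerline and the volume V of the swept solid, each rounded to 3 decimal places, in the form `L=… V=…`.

2πR = 2π·10.5 = 65.973446
per-turn = √(65.973446² + 39.5²) = √(4352.4955 + 1560.25) = √5912.7455 = 76.894379
L = 4.75 × 76.894379 = 365.248301
V = π·0.75² × L = 1.767146 × 365.248301 = 645.447025

L=365.248 V=645.447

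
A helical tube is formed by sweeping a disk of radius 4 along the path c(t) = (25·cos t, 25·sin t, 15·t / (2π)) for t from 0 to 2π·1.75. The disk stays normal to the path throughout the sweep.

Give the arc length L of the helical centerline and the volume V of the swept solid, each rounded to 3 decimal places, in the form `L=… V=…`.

L=276.140 V=13880.303

2πR = 2π·25 = 157.079633
per-turn = √(157.079633² + 15²) = √(24674.0110 + 225) = √24899.0110 = 157.794205
L = 1.75 × 157.794205 = 276.139858
V = π·4² × L = 50.265482 × 276.139858 = 13880.303190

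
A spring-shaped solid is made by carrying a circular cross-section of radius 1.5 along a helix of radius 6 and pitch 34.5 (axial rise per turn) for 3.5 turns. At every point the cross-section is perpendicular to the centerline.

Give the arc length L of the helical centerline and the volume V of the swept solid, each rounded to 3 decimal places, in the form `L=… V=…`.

2πR = 2π·6 = 37.699112
per-turn = √(37.699112² + 34.5²) = √(1421.2230 + 1190.25) = √2611.4730 = 51.102574
L = 3.5 × 51.102574 = 178.859008
V = π·1.5² × L = 7.068583 × 178.859008 = 1264.279826

L=178.859 V=1264.280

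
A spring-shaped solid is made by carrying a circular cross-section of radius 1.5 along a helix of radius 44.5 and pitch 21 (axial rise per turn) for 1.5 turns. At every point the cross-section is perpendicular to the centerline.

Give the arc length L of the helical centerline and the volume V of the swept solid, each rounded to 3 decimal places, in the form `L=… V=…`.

L=420.584 V=2972.932

2πR = 2π·44.5 = 279.601746
per-turn = √(279.601746² + 21²) = √(78177.1365 + 441) = √78618.1365 = 280.389259
L = 1.5 × 280.389259 = 420.583888
V = π·1.5² × L = 7.068583 × 420.583888 = 2972.932320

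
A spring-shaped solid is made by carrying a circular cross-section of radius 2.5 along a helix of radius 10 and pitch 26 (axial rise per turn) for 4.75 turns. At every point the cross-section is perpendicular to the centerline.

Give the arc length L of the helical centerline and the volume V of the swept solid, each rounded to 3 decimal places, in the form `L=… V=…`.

L=322.994 V=6341.982

2πR = 2π·10 = 62.831853
per-turn = √(62.831853² + 26²) = √(3947.8418 + 676) = √4623.8418 = 67.998836
L = 4.75 × 67.998836 = 322.994473
V = π·2.5² × L = 19.634954 × 322.994473 = 6341.981651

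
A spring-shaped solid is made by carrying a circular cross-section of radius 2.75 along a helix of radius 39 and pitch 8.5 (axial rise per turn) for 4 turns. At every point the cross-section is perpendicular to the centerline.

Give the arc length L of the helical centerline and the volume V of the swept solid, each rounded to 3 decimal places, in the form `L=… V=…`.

L=980.766 V=23301.337

2πR = 2π·39 = 245.044227
per-turn = √(245.044227² + 8.5²) = √(60046.6732 + 72.25) = √60118.9232 = 245.191605
L = 4 × 245.191605 = 980.766420
V = π·2.75² × L = 23.758294 × 980.766420 = 23301.337389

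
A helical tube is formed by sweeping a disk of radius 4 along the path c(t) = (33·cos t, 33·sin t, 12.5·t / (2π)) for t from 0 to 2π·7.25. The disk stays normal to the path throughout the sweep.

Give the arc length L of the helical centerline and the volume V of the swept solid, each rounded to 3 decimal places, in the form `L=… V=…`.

2πR = 2π·33 = 207.345115
per-turn = √(207.345115² + 12.5²) = √(42991.9968 + 156.25) = √43148.2468 = 207.721561
L = 7.25 × 207.721561 = 1505.981315
V = π·4² × L = 50.265482 × 1505.981315 = 75698.877367

L=1505.981 V=75698.877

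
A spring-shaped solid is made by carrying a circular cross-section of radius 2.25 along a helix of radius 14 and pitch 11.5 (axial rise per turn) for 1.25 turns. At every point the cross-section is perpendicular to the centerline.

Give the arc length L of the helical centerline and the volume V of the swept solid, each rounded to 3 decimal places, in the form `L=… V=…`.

L=110.891 V=1763.652

2πR = 2π·14 = 87.964594
per-turn = √(87.964594² + 11.5²) = √(7737.7699 + 132.25) = √7870.0199 = 88.713132
L = 1.25 × 88.713132 = 110.891415
V = π·2.25² × L = 15.904313 × 110.891415 = 1763.651759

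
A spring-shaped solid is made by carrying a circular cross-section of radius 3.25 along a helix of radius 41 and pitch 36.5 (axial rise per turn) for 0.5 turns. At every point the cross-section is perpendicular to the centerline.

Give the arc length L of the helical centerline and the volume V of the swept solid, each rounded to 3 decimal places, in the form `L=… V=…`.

2πR = 2π·41 = 257.610598
per-turn = √(257.610598² + 36.5²) = √(66363.2200 + 1332.25) = √67695.4700 = 260.183531
L = 0.5 × 260.183531 = 130.091766
V = π·3.25² × L = 33.183072 × 130.091766 = 4316.844480

L=130.092 V=4316.844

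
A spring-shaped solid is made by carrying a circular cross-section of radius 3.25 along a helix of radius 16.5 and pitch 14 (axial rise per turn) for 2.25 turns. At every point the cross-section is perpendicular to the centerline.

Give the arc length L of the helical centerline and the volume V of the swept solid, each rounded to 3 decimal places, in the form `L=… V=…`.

2πR = 2π·16.5 = 103.672558
per-turn = √(103.672558² + 14²) = √(10747.9992 + 196) = √10943.9992 = 104.613571
L = 2.25 × 104.613571 = 235.380534
V = π·3.25² × L = 33.183072 × 235.380534 = 7810.649311

L=235.381 V=7810.649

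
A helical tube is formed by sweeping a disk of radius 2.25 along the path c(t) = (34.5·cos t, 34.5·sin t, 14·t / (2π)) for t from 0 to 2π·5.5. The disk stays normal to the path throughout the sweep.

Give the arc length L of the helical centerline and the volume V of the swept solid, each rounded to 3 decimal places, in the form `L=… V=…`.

2πR = 2π·34.5 = 216.769893
per-turn = √(216.769893² + 14²) = √(46989.1866 + 196) = √47185.1866 = 217.221515
L = 5.5 × 217.221515 = 1194.718332
V = π·2.25² × L = 15.904313 × 1194.718332 = 19001.174073

L=1194.718 V=19001.174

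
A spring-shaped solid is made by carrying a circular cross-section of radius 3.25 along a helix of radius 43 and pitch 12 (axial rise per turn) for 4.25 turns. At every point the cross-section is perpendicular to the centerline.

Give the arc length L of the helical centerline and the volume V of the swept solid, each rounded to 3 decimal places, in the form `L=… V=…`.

L=1149.384 V=38140.097

2πR = 2π·43 = 270.176968
per-turn = √(270.176968² + 12²) = √(72995.5942 + 144) = √73139.5942 = 270.443329
L = 4.25 × 270.443329 = 1149.384148
V = π·3.25² × L = 33.183072 × 1149.384148 = 38140.097398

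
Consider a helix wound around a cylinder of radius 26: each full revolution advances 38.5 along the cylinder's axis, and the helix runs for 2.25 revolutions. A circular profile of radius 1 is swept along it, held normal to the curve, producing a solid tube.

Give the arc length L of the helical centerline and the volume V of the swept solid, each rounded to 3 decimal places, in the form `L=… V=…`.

2πR = 2π·26 = 163.362818
per-turn = √(163.362818² + 38.5²) = √(26687.4103 + 1482.25) = √28169.6603 = 167.838197
L = 2.25 × 167.838197 = 377.635943
V = π·1² × L = 3.141593 × 377.635943 = 1186.378304

L=377.636 V=1186.378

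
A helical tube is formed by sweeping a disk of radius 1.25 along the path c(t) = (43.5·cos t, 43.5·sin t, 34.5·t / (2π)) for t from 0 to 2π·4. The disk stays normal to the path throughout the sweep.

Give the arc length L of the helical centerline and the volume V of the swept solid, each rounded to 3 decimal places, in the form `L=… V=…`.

L=1101.949 V=5409.182

2πR = 2π·43.5 = 273.318561
per-turn = √(273.318561² + 34.5²) = √(74703.0357 + 1190.25) = √75893.2857 = 275.487360
L = 4 × 275.487360 = 1101.949441
V = π·1.25² × L = 4.908739 × 1101.949441 = 5409.181671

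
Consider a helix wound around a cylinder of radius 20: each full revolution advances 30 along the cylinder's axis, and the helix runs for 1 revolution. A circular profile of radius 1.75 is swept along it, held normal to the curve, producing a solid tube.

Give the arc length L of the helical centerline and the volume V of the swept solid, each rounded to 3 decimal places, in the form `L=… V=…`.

L=129.195 V=1243.002

2πR = 2π·20 = 125.663706
per-turn = √(125.663706² + 30²) = √(15791.3670 + 900) = √16691.3670 = 129.195074
L = 1 × 129.195074 = 129.195074
V = π·1.75² × L = 9.621128 × 129.195074 = 1243.002276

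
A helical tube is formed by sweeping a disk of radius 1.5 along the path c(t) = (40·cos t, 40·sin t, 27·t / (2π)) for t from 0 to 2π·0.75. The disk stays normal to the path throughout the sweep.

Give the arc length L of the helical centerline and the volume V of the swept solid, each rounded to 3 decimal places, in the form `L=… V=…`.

L=189.580 V=1340.063

2πR = 2π·40 = 251.327412
per-turn = √(251.327412² + 27²) = √(63165.4682 + 729) = √63894.4682 = 252.773551
L = 0.75 × 252.773551 = 189.580163
V = π·1.5² × L = 7.068583 × 189.580163 = 1340.063209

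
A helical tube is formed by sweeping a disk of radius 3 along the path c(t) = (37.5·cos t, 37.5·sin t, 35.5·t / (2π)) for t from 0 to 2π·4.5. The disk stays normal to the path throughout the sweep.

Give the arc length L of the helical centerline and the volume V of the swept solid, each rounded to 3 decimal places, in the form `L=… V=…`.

2πR = 2π·37.5 = 235.619449
per-turn = √(235.619449² + 35.5²) = √(55516.5248 + 1260.25) = √56776.7748 = 238.278775
L = 4.5 × 238.278775 = 1072.254489
V = π·3² × L = 28.274334 × 1072.254489 = 30317.281424

L=1072.254 V=30317.281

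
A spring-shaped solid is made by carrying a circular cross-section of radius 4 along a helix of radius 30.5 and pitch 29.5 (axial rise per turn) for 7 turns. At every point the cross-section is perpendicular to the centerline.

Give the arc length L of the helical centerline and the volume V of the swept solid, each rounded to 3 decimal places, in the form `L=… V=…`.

2πR = 2π·30.5 = 191.637152
per-turn = √(191.637152² + 29.5²) = √(36724.7980 + 870.25) = √37595.0480 = 193.894425
L = 7 × 193.894425 = 1357.260974
V = π·4² × L = 50.265482 × 1357.260974 = 68223.377666

L=1357.261 V=68223.378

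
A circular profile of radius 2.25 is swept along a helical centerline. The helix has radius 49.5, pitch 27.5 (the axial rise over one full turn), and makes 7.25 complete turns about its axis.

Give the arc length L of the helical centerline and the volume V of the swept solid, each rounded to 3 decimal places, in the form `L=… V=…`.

2πR = 2π·49.5 = 311.017673
per-turn = √(311.017673² + 27.5²) = √(96731.9927 + 756.25) = √97488.2427 = 312.231073
L = 7.25 × 312.231073 = 2263.675277
V = π·2.25² × L = 15.904313 × 2263.675277 = 36002.199700

L=2263.675 V=36002.200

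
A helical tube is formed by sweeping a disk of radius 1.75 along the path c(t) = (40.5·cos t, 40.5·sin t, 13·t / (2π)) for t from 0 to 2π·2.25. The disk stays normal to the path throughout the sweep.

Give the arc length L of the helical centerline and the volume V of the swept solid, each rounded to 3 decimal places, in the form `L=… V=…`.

L=573.302 V=5515.811

2πR = 2π·40.5 = 254.469005
per-turn = √(254.469005² + 13²) = √(64754.4745 + 169) = √64923.4745 = 254.800853
L = 2.25 × 254.800853 = 573.301918
V = π·1.75² × L = 9.621128 × 573.301918 = 5515.810853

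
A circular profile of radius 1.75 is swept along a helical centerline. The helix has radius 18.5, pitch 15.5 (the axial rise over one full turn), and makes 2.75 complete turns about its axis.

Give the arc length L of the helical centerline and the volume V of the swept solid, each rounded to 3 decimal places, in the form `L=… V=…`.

L=322.486 V=3102.683

2πR = 2π·18.5 = 116.238928
per-turn = √(116.238928² + 15.5²) = √(13511.4884 + 240.25) = √13751.7384 = 117.267806
L = 2.75 × 117.267806 = 322.486468
V = π·1.75² × L = 9.621128 × 322.486468 = 3102.683423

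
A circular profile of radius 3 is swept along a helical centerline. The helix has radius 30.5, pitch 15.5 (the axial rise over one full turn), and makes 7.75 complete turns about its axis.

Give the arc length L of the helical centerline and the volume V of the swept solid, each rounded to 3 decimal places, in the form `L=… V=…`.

L=1490.038 V=42129.831

2πR = 2π·30.5 = 191.637152
per-turn = √(191.637152² + 15.5²) = √(36724.7980 + 240.25) = √36965.0480 = 192.262966
L = 7.75 × 192.262966 = 1490.037984
V = π·3² × L = 28.274334 × 1490.037984 = 42129.831460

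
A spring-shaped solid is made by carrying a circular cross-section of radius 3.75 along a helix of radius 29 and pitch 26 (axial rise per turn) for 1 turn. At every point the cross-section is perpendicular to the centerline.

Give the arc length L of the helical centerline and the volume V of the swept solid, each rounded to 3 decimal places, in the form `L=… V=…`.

2πR = 2π·29 = 182.212374
per-turn = √(182.212374² + 26²) = √(33201.3492 + 676) = √33877.3492 = 184.058005
L = 1 × 184.058005 = 184.058005
V = π·3.75² × L = 44.178647 × 184.058005 = 8131.433574

L=184.058 V=8131.434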